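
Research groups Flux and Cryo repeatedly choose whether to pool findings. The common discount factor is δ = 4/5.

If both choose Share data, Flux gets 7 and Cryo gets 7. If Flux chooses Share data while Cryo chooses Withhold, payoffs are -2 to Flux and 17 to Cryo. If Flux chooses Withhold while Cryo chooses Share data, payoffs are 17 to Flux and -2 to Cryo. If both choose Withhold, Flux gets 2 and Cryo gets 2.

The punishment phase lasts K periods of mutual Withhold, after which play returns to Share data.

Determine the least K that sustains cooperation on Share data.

4

Need Σ_{k=1}^{K} δ^k ≥ (17−7)/(7−2) = 2.0000 at δ = 4/5.
At K = 3 the sum is 1.9520 < 2.0000; at K = 4 it is 2.3616 ≥ 2.0000.
So the minimum punishment length is K = 4.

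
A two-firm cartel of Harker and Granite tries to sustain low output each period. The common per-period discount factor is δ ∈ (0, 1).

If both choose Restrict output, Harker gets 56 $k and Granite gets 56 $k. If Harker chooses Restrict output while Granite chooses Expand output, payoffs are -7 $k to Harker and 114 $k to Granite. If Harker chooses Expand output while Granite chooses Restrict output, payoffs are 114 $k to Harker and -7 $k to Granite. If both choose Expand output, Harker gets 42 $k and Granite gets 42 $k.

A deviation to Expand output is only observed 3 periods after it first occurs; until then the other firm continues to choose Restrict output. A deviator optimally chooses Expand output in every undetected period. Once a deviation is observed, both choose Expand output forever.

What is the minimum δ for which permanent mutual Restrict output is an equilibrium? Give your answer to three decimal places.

0.930

The best deviation is to choose Expand output for all 3 undetected periods, earning 114 each, then 42 forever once detected.
Deviation value: 114(1−δ^3)/(1−δ) + 42δ^3/(1−δ); cooperation value: 56/(1−δ).
IC: 56 ≥ 114(1−δ^3) + 42δ^3 = 114 − 72δ^3.
So δ^3 ≥ 58/72 = 29/36, giving δ ≥ (29/36)^(1/3) ≈ 0.930.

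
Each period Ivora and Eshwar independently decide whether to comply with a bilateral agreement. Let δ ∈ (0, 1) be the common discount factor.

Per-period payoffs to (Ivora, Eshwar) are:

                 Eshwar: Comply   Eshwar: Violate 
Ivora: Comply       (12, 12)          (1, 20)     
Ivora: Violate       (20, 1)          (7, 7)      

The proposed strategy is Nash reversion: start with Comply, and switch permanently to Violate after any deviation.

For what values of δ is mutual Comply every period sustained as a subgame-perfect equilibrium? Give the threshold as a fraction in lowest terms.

One-period gain from deviating is 20 − 12 = 8. The loss is 12 − 7 = 5 in every subsequent period, with present value 5·δ/(1−δ).
Deviation is unprofitable when 5·δ/(1−δ) ≥ 8, i.e. δ/(1−δ) ≥ 8/5.
Equivalently δ ≥ 8/(8+5) = 8/13.

8/13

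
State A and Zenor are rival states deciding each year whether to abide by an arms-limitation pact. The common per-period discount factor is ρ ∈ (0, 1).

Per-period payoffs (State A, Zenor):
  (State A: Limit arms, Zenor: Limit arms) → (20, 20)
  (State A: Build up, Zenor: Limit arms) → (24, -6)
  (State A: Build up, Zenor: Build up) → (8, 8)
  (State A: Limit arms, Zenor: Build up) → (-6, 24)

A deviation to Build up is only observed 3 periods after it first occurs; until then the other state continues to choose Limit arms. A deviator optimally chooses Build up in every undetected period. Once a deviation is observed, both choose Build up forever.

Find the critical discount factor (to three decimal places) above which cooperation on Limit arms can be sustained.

0.630

The best deviation is to choose Build up for all 3 undetected periods, earning 24 each, then 8 forever once detected.
Deviation value: 24(1−ρ^3)/(1−ρ) + 8ρ^3/(1−ρ); cooperation value: 20/(1−ρ).
IC: 20 ≥ 24(1−ρ^3) + 8ρ^3 = 24 − 16ρ^3.
So ρ^3 ≥ 4/16 = 1/4, giving ρ ≥ (1/4)^(1/3) ≈ 0.630.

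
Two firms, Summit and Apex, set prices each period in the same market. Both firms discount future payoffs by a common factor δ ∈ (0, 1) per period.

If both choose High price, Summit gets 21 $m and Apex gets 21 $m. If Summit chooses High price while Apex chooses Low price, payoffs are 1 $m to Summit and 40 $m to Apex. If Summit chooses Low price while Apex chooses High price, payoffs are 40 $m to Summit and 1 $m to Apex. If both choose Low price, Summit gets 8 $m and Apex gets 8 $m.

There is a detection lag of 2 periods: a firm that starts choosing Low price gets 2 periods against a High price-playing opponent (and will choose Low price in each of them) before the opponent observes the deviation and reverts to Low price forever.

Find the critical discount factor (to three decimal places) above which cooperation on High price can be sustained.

Deviating for the 2 undetected periods gains 40−21 = 19 per period over cooperation, then loses 21−8 = 13 per period forever once punishment starts.
Gain: 19(1 + δ + … + δ^1); loss: 13·δ^2/(1−δ).
No profitable deviation ⇔ 19(1−δ^2) ≤ 13·δ^2, i.e. δ^2 ≥ 19/(19+13) = 19/32.
Hence δ ≥ (19/32)^(1/2) ≈ 0.771.

0.771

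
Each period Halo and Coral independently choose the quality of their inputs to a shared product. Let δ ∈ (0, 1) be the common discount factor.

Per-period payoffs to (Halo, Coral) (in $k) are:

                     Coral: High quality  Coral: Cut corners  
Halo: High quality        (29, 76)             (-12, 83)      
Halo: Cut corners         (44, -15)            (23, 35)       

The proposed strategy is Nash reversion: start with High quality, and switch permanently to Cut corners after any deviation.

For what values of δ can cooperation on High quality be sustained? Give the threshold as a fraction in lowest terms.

Halo: cooperation gives 29 each period; deviation gives 44 once then 23 forever.
  29/(1−δ) ≥ 44 + 23δ/(1−δ) ⇒ δ ≥ 15/21 = 5/7.
Coral: cooperation gives 76 each period; deviation gives 83 once then 35 forever.
  δ ≥ 7/48.
Both must hold, so the binding constraint is Halo's: δ ≥ 5/7.

5/7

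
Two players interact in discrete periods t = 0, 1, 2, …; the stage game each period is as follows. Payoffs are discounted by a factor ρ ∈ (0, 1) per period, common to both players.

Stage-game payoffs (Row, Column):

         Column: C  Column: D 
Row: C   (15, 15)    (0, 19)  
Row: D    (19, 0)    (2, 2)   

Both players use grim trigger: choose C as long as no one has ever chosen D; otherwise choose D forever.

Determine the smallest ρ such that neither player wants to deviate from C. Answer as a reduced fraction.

4/17

15/(1−ρ) ≥ 19 + 2ρ/(1−ρ)
15 ≥ 19 − 17ρ
ρ ≥ 4/17.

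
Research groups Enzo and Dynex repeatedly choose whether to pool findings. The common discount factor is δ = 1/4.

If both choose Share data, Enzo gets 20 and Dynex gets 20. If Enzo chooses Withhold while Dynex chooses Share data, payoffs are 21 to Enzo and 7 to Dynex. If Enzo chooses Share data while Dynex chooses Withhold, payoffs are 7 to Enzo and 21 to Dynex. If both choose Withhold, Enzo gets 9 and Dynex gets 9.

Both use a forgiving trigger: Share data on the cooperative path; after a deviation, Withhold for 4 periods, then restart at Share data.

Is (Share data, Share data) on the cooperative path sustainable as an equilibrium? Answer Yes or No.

Yes

IC: δ+…+δ^4 ≥ (21−20)/(20−9) = 1/11.
At δ = 1/4: partial sum = 0.3320 ≥ 0.0909. Cooperation sustainable.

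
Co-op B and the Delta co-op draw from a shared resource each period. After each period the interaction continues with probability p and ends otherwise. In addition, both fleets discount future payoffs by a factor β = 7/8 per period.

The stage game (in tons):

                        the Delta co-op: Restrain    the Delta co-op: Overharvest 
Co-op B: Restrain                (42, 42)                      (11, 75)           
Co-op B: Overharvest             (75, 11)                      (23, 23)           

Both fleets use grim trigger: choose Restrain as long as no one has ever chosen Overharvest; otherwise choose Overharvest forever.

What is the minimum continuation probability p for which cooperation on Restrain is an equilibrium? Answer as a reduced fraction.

66/91

Expected continuation weight on next period's payoff is β·p = 7/8·p, which plays the role of the discount factor.
Cooperation requires 7/8·p ≥ (75−42)/(75−23) = 33/52, hence p ≥ 66/91.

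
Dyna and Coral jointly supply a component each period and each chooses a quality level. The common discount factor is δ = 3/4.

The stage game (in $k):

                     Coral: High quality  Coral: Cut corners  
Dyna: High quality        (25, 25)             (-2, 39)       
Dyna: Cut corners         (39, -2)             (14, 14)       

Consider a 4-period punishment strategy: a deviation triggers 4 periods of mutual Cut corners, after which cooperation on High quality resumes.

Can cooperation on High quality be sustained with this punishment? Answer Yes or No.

Yes

A one-shot deviation gives 39 now, then 14 for 4 periods, then back to 25.
Gain from deviating: (39−25) today; loss: (25−14) in each of the next 4 periods.
No-deviation condition: (25−14)(δ+…+δ^4) ≥ 39−25, i.e. δ+…+δ^4 ≥ 14/11.
At δ = 3/4: δ+…+δ^4 = 2.0508 ≥ 1.2727.
So cooperation is sustainable.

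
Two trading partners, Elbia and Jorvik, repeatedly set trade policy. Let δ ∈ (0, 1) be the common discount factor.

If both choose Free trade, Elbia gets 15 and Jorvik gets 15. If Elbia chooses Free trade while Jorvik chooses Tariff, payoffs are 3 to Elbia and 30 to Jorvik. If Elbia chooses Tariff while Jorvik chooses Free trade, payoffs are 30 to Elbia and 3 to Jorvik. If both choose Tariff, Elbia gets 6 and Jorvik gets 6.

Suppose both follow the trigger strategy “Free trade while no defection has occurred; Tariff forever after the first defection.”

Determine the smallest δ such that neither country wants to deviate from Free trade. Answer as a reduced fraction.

Cooperation forever yields 15 each period: 15/(1−δ).
Deviating yields 30 once, then 6 forever: 30 + 6δ/(1−δ).
No profitable deviation requires 15/(1−δ) ≥ 30 + 6δ/(1−δ).
Multiplying by (1−δ): 15 ≥ 30(1−δ) + 6δ = 30 − 24δ.
So 24δ ≥ 15, i.e. δ ≥ 15/24 = 5/8.

5/8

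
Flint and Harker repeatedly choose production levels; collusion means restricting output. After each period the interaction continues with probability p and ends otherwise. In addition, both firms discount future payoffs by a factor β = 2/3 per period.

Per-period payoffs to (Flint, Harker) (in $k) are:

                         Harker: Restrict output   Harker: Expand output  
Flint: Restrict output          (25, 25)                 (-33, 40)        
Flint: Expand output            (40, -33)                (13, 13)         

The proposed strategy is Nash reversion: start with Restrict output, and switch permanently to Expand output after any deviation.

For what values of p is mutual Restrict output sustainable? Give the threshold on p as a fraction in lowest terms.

5/6

With continuation probability p and discount β, the effective per-period discount factor is βp.
Grim-trigger IC: βp ≥ (40−25)/(40−13) = 5/9.
So p ≥ (5/9)/(2/3) = 5/6.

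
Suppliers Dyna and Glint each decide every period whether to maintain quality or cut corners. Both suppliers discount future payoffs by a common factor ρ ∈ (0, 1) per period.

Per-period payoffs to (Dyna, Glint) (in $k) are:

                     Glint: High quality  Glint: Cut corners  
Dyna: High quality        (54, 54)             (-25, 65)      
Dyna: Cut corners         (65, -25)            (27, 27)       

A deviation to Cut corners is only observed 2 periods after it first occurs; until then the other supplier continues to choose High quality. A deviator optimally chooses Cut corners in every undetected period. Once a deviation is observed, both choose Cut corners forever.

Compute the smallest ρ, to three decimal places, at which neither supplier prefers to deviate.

A deviator earns 65 for 2 periods, then 27 forever; cooperating earns 54 forever. Multiplying the IC by (1−ρ):
54 ≥ 65(1−ρ^2) + 27ρ^2, so 38·ρ^2 ≥ 11 and ρ^2 ≥ 11/38.
ρ ≥ (11/38)^(1/2) ≈ 0.538.

0.538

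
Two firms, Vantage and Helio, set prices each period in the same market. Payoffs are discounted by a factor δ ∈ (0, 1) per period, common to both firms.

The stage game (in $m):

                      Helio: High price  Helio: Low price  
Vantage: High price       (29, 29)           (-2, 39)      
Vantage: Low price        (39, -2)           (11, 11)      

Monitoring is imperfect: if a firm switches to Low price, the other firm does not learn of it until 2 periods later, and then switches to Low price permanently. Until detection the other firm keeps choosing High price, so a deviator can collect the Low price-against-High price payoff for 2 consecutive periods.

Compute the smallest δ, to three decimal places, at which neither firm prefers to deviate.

A deviator earns 39 for 2 periods, then 11 forever; cooperating earns 29 forever. Multiplying the IC by (1−δ):
29 ≥ 39(1−δ^2) + 11δ^2, so 28·δ^2 ≥ 10 and δ^2 ≥ 5/14.
δ ≥ (5/14)^(1/2) ≈ 0.598.

0.598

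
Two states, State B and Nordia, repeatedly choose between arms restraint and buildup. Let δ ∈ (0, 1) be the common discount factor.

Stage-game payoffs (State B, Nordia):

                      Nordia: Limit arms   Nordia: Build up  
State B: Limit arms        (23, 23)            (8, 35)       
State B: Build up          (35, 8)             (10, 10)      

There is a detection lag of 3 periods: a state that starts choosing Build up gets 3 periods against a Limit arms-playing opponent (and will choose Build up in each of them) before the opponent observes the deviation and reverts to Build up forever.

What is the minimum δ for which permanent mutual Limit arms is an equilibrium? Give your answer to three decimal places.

Deviating for the 3 undetected periods gains 35−23 = 12 per period over cooperation, then loses 23−10 = 13 per period forever once punishment starts.
Gain: 12(1 + δ + … + δ^2); loss: 13·δ^3/(1−δ).
No profitable deviation ⇔ 12(1−δ^3) ≤ 13·δ^3, i.e. δ^3 ≥ 12/(12+13) = 12/25.
Hence δ ≥ (12/25)^(1/3) ≈ 0.783.

0.783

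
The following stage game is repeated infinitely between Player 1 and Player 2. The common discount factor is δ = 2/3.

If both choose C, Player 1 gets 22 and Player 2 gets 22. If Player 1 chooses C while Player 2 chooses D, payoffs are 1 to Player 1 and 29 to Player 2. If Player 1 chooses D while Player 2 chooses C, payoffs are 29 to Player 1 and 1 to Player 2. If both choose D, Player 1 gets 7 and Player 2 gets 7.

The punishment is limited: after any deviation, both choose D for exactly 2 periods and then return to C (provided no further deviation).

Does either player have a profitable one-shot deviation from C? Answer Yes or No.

IC: δ+…+δ^2 ≥ (29−22)/(22−7) = 7/15.
At δ = 2/3: partial sum = 1.1111 ≥ 0.4667. Cooperation sustainable.

No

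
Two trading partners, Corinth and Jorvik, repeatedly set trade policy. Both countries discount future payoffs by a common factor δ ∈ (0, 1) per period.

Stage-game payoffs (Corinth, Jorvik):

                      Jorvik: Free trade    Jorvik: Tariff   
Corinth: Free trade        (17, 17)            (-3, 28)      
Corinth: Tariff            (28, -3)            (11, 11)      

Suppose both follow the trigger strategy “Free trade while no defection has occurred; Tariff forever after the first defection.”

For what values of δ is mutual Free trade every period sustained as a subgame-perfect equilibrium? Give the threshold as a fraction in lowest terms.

Cooperation forever yields 17 each period: 17/(1−δ).
Deviating yields 28 once, then 11 forever: 28 + 11δ/(1−δ).
No profitable deviation requires 17/(1−δ) ≥ 28 + 11δ/(1−δ).
Multiplying by (1−δ): 17 ≥ 28(1−δ) + 11δ = 28 − 17δ.
So 17δ ≥ 11, i.e. δ ≥ 11/17.

11/17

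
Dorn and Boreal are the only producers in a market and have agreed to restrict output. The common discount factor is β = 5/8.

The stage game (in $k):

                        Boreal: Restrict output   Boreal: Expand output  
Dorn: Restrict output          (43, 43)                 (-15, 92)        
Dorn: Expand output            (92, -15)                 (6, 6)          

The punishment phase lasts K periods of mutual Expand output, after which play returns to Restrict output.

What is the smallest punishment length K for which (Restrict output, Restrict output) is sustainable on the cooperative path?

4

IC: β(1−β^K)/(1−β) ≥ (92−43)/(43−6) = 49/37.
With β = 5/8: need 1 − β^K ≥ 49/37·(1−5/8)/(5/8), i.e. β^K ≤ 0.2054.
Since (5/8)^3 = 0.2441 and (5/8)^4 = 0.1526, the smallest such K is 4.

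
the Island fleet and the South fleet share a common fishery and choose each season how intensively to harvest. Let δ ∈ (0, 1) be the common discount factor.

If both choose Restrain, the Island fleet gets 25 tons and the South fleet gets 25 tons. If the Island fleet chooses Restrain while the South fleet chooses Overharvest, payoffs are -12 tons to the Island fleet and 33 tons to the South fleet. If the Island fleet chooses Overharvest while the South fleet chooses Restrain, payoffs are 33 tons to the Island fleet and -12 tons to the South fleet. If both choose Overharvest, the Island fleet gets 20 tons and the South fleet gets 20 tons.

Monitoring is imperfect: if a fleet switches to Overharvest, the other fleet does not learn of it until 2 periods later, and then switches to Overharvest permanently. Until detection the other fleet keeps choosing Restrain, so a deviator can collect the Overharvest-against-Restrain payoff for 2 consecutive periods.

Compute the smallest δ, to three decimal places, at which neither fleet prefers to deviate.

0.784

The best deviation is to choose Overharvest for all 2 undetected periods, earning 33 each, then 20 forever once detected.
Deviation value: 33(1−δ^2)/(1−δ) + 20δ^2/(1−δ); cooperation value: 25/(1−δ).
IC: 25 ≥ 33(1−δ^2) + 20δ^2 = 33 − 13δ^2.
So δ^2 ≥ 8/13, giving δ ≥ (8/13)^(1/2) ≈ 0.784.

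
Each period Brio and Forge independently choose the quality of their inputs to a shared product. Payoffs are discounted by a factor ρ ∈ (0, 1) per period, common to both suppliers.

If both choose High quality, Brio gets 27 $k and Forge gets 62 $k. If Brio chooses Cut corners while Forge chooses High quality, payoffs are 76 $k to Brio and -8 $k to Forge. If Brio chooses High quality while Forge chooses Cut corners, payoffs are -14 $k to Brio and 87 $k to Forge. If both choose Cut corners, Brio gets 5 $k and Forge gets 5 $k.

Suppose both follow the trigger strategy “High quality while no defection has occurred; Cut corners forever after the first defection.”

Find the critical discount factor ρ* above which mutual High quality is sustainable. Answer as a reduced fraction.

For Brio: deviation gain 76−27 = 49, per-period punishment loss 27−5 = 22. IC gives ρ ≥ 49/71.
For Forge: gain 25, loss 57 per period, so ρ ≥ 25/82.
The tighter constraint is Brio's, so cooperation needs ρ ≥ 49/71.

49/71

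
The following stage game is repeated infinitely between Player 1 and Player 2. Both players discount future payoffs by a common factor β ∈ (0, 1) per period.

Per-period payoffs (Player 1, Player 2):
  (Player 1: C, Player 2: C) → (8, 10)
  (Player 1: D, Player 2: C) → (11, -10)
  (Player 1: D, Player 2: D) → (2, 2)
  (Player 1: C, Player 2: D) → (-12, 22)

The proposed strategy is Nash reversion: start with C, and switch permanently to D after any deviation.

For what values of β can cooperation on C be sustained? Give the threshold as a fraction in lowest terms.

3/5

For Player 1: deviation gain 11−8 = 3, per-period punishment loss 8−2 = 6. IC gives β ≥ 3/9 = 1/3.
For Player 2: gain 12, loss 8 per period, so β ≥ 12/20 = 3/5.
The tighter constraint is Player 2's, so cooperation needs β ≥ 3/5.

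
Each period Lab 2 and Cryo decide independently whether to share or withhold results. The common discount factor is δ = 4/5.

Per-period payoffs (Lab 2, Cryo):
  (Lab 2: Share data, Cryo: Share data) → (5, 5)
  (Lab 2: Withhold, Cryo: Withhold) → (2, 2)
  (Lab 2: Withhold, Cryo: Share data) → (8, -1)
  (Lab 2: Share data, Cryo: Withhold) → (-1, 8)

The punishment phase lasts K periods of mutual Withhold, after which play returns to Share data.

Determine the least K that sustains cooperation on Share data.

IC: δ(1−δ^K)/(1−δ) ≥ (8−5)/(5−2) = 1.
With δ = 4/5: need 1 − δ^K ≥ 1·(1−4/5)/(4/5), i.e. δ^K ≤ 0.7500.
Since (4/5)^1 = 0.8000 and (4/5)^2 = 0.6400, the smallest such K is 2.

2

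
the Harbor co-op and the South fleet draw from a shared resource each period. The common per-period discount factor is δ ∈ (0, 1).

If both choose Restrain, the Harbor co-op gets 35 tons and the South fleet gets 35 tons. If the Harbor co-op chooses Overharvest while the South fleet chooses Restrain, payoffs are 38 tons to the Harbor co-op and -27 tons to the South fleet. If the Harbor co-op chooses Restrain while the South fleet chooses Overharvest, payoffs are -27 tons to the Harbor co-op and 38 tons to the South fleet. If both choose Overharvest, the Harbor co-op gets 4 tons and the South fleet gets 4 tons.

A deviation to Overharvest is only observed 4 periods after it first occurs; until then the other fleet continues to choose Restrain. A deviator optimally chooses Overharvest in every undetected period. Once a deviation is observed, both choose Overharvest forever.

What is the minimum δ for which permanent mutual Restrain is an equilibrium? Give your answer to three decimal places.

0.545

Deviating for the 4 undetected periods gains 38−35 = 3 per period over cooperation, then loses 35−4 = 31 per period forever once punishment starts.
Gain: 3(1 + δ + … + δ^3); loss: 31·δ^4/(1−δ).
No profitable deviation ⇔ 3(1−δ^4) ≤ 31·δ^4, i.e. δ^4 ≥ 3/(3+31) = 3/34.
Hence δ ≥ (3/34)^(1/4) ≈ 0.545.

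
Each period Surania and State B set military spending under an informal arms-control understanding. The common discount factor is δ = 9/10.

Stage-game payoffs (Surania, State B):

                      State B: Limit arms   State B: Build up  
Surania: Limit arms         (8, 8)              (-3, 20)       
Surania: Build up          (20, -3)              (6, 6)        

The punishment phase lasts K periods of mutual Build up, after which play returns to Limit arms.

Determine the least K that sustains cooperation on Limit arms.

Need Σ_{k=1}^{K} δ^k ≥ (20−8)/(8−6) = 6.0000 at δ = 9/10.
At K = 10 the sum is 5.8619 < 6.0000; at K = 11 it is 6.1757 ≥ 6.0000.
So the minimum punishment length is K = 11.

11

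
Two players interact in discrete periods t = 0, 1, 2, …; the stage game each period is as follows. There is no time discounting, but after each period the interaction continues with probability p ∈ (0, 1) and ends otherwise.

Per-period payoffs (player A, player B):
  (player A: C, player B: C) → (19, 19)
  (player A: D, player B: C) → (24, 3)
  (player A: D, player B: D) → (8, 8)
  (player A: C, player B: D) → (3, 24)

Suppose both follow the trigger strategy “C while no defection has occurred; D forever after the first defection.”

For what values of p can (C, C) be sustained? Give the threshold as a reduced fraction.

5/16

With no time discounting, the continuation probability p plays the role of the discount factor.
Grim-trigger IC: 19/(1−p) ≥ 24 + 8p/(1−p) ⇒ p ≥ (24−19)/(24−8) = 5/16.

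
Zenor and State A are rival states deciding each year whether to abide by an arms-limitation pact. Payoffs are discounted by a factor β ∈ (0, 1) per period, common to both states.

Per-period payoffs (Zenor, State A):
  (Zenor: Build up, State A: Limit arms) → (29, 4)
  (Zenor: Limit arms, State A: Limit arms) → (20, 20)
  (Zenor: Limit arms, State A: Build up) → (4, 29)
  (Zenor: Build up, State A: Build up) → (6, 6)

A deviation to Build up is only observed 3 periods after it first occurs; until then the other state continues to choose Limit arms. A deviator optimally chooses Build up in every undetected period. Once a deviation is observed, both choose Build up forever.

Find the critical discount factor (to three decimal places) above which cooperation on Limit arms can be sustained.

Deviating for the 3 undetected periods gains 29−20 = 9 per period over cooperation, then loses 20−6 = 14 per period forever once punishment starts.
Gain: 9(1 + β + … + β^2); loss: 14·β^3/(1−β).
No profitable deviation ⇔ 9(1−β^3) ≤ 14·β^3, i.e. β^3 ≥ 9/(9+14) = 9/23.
Hence β ≥ (9/23)^(1/3) ≈ 0.731.

0.731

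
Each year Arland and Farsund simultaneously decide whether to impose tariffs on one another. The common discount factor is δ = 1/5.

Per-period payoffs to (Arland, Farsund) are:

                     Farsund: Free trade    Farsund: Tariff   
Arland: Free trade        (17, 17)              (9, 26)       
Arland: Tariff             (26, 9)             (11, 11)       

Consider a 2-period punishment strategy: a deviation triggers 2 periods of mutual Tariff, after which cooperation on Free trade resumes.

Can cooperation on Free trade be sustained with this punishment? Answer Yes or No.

No

IC: δ+…+δ^2 ≥ (26−17)/(17−11) = 3/2.
At δ = 1/5: partial sum = 0.2400 < 1.5000. Cooperation not sustainable.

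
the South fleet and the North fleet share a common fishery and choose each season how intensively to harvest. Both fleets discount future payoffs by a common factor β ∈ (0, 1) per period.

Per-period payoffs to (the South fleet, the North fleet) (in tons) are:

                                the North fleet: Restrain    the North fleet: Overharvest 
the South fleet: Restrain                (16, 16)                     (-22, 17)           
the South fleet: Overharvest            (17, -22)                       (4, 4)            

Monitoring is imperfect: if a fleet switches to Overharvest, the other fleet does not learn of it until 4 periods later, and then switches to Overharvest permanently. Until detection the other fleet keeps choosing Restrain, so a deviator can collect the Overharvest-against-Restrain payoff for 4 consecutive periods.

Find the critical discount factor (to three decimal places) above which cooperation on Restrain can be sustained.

The best deviation is to choose Overharvest for all 4 undetected periods, earning 17 each, then 4 forever once detected.
Deviation value: 17(1−β^4)/(1−β) + 4β^4/(1−β); cooperation value: 16/(1−β).
IC: 16 ≥ 17(1−β^4) + 4β^4 = 17 − 13β^4.
So β^4 ≥ 1/13, giving β ≥ (1/13)^(1/4) ≈ 0.527.

0.527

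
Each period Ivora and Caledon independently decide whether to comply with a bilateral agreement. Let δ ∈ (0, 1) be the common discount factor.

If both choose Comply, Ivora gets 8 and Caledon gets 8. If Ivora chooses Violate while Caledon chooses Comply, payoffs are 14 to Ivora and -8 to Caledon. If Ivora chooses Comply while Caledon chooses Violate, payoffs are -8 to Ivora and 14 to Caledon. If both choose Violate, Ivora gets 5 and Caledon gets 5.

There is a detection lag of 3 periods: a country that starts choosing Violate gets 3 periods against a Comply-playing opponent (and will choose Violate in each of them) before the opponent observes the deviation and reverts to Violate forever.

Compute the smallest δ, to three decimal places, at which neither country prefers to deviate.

0.874

A deviator earns 14 for 3 periods, then 5 forever; cooperating earns 8 forever. Multiplying the IC by (1−δ):
8 ≥ 14(1−δ^3) + 5δ^3, so 9·δ^3 ≥ 6 and δ^3 ≥ 2/3.
δ ≥ (2/3)^(1/3) ≈ 0.874.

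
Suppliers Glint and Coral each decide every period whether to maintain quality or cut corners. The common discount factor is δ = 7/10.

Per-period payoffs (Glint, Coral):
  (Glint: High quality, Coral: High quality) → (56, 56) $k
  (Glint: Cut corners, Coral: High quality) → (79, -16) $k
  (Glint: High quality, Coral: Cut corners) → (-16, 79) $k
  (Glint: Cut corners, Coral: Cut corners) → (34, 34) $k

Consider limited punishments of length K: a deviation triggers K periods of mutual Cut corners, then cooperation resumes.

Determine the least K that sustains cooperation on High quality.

Need Σ_{k=1}^{K} δ^k ≥ (79−56)/(56−34) = 1.0455 at δ = 7/10.
At K = 1 the sum is 0.7000 < 1.0455; at K = 2 it is 1.1900 ≥ 1.0455.
So the minimum punishment length is K = 2.

2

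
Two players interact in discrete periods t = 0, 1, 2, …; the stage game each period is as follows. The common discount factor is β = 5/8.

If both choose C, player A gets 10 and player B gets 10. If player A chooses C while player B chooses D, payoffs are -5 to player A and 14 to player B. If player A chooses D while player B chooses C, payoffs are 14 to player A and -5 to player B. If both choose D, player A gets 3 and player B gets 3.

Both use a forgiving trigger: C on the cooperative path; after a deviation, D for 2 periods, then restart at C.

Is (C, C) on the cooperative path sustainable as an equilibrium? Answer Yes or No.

IC: β+…+β^2 ≥ (14−10)/(10−3) = 4/7.
At β = 5/8: partial sum = 1.0156 ≥ 0.5714. Cooperation sustainable.

Yes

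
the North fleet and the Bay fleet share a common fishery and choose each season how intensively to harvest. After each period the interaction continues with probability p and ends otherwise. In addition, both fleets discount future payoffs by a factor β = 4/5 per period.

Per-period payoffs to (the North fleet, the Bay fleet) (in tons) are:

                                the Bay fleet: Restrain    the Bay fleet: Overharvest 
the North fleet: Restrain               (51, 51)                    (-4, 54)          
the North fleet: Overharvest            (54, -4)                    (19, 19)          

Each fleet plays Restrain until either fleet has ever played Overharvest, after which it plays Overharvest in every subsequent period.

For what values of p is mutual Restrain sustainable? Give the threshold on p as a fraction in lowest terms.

3/28

Expected continuation weight on next period's payoff is β·p = 4/5·p, which plays the role of the discount factor.
Cooperation requires 4/5·p ≥ (54−51)/(54−19) = 3/35, hence p ≥ 3/28.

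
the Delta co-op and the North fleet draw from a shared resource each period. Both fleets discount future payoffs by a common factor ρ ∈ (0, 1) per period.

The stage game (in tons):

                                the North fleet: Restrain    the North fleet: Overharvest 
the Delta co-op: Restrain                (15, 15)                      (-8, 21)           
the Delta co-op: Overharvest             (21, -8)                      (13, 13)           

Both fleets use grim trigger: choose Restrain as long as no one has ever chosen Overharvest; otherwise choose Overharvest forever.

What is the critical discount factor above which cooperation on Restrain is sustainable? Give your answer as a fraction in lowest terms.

3/4

Cooperation forever yields 15 each period: 15/(1−ρ).
Deviating yields 21 once, then 13 forever: 21 + 13ρ/(1−ρ).
No profitable deviation requires 15/(1−ρ) ≥ 21 + 13ρ/(1−ρ).
Multiplying by (1−ρ): 15 ≥ 21(1−ρ) + 13ρ = 21 − 8ρ.
So 8ρ ≥ 6, i.e. ρ ≥ 6/8 = 3/4.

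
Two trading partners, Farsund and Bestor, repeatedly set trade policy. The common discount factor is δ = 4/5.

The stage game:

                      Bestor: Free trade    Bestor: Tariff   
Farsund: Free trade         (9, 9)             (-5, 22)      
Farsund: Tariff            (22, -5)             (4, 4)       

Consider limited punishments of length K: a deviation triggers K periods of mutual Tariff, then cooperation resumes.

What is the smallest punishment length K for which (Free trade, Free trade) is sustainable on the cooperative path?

5

No profitable deviation requires (9−4)(δ+…+δ^K) ≥ 22−9, i.e. δ+…+δ^K ≥ 13/5 ≈ 2.6000.
With δ = 4/5, the partial sums are K=1: 0.8000, K=2: 1.4400, K=3: 1.9520, K=4: 2.3616, K=5: 2.6893.
K = 5 is the first length at which the sum reaches 2.6000.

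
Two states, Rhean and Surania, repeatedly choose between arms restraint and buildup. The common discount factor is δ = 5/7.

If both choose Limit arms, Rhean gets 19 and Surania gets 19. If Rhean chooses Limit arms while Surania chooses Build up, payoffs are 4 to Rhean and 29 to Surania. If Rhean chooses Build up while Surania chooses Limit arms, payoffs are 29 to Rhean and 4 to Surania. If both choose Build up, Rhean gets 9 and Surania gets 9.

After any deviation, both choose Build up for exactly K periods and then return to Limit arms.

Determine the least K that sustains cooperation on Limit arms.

2

No profitable deviation requires (19−9)(δ+…+δ^K) ≥ 29−19, i.e. δ+…+δ^K ≥ 1 ≈ 1.0000.
With δ = 5/7, the partial sums are K=1: 0.7143, K=2: 1.2245.
K = 2 is the first length at which the sum reaches 1.0000.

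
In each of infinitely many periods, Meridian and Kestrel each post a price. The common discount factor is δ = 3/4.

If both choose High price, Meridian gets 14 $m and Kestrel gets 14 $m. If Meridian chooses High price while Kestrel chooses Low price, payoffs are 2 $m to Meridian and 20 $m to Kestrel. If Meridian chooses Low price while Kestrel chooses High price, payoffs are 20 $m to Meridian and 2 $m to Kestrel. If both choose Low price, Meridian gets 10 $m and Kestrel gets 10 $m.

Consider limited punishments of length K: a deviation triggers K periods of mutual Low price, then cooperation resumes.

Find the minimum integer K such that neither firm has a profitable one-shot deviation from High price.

3

No profitable deviation requires (14−10)(δ+…+δ^K) ≥ 20−14, i.e. δ+…+δ^K ≥ 3/2 ≈ 1.5000.
With δ = 3/4, the partial sums are K=1: 0.7500, K=2: 1.3125, K=3: 1.7344.
K = 3 is the first length at which the sum reaches 1.5000.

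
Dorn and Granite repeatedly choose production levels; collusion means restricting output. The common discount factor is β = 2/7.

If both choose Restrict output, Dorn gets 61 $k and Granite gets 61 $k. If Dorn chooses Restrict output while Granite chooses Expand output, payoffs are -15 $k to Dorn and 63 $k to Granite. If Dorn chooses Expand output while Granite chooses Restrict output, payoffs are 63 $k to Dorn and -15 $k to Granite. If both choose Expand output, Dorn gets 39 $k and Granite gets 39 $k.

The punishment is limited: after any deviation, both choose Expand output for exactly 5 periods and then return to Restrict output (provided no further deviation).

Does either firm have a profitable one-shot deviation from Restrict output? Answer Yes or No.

Comparing payoff streams over the 6 periods until play realigns: cooperate → 61(1+β+…+β^5); deviate → 63 + 39(β+…+β^5).
Cooperation is sustained iff (61−39)(β+…+β^5) ≥ 63−61.
β+…+β^5 = 2/7·(1−(2/7)^5)/(1−2/7) = 0.3992, and (63−61)/(61−39) = 0.0909.
0.3992 ≥ 0.0909, so cooperation is sustainable.

No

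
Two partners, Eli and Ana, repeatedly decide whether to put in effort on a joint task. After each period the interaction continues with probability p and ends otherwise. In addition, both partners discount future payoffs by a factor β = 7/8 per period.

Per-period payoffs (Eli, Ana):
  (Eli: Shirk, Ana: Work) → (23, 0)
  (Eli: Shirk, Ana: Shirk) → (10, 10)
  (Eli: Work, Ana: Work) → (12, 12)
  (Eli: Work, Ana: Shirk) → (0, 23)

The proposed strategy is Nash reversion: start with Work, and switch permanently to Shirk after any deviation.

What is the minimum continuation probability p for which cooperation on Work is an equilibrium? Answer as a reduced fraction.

With continuation probability p and discount β, the effective per-period discount factor is βp.
Grim-trigger IC: βp ≥ (23−12)/(23−10) = 11/13.
So p ≥ (11/13)/(7/8) = 88/91.

88/91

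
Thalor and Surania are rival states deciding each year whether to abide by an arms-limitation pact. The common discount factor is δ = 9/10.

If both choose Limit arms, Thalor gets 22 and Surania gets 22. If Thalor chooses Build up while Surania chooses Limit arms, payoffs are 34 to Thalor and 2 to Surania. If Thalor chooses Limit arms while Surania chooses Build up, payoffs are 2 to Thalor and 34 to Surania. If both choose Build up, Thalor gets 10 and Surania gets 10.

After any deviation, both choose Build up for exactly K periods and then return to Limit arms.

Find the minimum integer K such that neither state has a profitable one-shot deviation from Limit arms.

2

No profitable deviation requires (22−10)(δ+…+δ^K) ≥ 34−22, i.e. δ+…+δ^K ≥ 1 ≈ 1.0000.
With δ = 9/10, the partial sums are K=1: 0.9000, K=2: 1.7100.
K = 2 is the first length at which the sum reaches 1.0000.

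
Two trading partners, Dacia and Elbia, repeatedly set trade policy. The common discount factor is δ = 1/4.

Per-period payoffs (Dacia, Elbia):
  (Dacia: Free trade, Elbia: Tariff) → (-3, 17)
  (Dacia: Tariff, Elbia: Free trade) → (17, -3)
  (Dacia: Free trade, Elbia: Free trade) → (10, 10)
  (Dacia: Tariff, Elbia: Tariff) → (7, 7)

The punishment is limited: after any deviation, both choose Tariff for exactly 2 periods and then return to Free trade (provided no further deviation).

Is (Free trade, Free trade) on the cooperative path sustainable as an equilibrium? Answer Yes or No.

No

Comparing payoff streams over the 3 periods until play realigns: cooperate → 10(1+δ+…+δ^2); deviate → 17 + 7(δ+…+δ^2).
Cooperation is sustained iff (10−7)(δ+…+δ^2) ≥ 17−10.
δ+…+δ^2 = 1/4·(1−(1/4)^2)/(1−1/4) = 0.3125, and (17−10)/(10−7) = 2.3333.
0.3125 < 2.3333, so cooperation is not sustainable.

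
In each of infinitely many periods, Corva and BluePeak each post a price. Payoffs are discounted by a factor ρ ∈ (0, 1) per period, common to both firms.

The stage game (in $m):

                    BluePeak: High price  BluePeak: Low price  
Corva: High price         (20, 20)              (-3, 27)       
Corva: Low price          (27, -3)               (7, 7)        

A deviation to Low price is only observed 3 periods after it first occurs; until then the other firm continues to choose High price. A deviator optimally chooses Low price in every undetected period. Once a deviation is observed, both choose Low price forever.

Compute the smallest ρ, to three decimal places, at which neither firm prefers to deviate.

0.705

The best deviation is to choose Low price for all 3 undetected periods, earning 27 each, then 7 forever once detected.
Deviation value: 27(1−ρ^3)/(1−ρ) + 7ρ^3/(1−ρ); cooperation value: 20/(1−ρ).
IC: 20 ≥ 27(1−ρ^3) + 7ρ^3 = 27 − 20ρ^3.
So ρ^3 ≥ 7/20, giving ρ ≥ (7/20)^(1/3) ≈ 0.705.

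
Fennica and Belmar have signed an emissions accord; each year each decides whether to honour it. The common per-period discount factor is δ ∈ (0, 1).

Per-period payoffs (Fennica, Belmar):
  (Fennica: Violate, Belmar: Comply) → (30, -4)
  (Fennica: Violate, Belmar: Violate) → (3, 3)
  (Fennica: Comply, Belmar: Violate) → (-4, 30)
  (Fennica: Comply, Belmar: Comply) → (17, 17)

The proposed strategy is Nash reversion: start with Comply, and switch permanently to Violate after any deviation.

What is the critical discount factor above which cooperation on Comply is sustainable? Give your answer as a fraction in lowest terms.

13/27

17/(1−δ) ≥ 30 + 3δ/(1−δ)
17 ≥ 30 − 27δ
δ ≥ 13/27.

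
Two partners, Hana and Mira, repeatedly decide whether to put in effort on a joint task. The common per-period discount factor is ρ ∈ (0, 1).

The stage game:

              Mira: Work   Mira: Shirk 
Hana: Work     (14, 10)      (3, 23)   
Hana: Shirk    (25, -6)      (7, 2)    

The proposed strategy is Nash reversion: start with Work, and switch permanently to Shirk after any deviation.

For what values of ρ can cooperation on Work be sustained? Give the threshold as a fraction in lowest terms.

13/21

Hana: cooperation gives 14 each period; deviation gives 25 once then 7 forever.
  14/(1−ρ) ≥ 25 + 7ρ/(1−ρ) ⇒ ρ ≥ 11/18.
Mira: cooperation gives 10 each period; deviation gives 23 once then 2 forever.
  ρ ≥ 13/21.
Both must hold, so the binding constraint is Mira's: ρ ≥ 13/21.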